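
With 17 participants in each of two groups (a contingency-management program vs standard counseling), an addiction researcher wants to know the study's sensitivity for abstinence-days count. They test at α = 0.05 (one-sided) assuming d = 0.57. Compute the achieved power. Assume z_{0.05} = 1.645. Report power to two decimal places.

power ≈ 0.51

For two equal groups, power = Φ(d·√(n/2) − z_{α}).
d·√(n/2) = 0.57 × √(17/2) = 0.57 × 2.915 = 1.662.
z_β = 1.662 − 1.645 = 0.017.
Power = Φ(0.017) = 0.507.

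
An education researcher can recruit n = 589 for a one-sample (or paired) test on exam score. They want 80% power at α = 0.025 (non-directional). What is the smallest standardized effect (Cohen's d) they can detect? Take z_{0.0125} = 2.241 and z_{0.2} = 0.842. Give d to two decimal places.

d_min ≈ 0.13

For a single sample (or paired design) of n = 589: d_min = (z_{α/2} + z_β)/√n.
z-sum = 2.241 + 0.842 = 3.083.
d_min = 3.083 / √589 = 3.083 / 24.269 = 0.127.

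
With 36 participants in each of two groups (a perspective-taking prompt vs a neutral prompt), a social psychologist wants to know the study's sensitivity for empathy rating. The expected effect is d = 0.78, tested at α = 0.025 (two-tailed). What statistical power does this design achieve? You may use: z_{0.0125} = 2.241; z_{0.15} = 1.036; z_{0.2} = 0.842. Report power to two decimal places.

For two equal groups, power = Φ(d·√(n/2) − z_{α/2}).
d·√(n/2) = 0.78 × √(36/2) = 0.78 × 4.243 = 3.309.
z_β = 3.309 − 2.241 = 1.068.
Power = Φ(1.068) = 0.857.

power ≈ 0.86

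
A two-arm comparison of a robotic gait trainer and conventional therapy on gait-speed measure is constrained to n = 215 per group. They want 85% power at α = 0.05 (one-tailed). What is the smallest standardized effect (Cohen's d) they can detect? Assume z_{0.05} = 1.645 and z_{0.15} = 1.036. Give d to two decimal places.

d_min ≈ 0.26

For two independent groups of n = 215 each: d_min = (z_{α} + z_β)·√(2/n).
z-sum = 1.645 + 1.036 = 2.681.
d_min = 2.681 × √(2/215) = 2.681 × 0.0964 = 0.259.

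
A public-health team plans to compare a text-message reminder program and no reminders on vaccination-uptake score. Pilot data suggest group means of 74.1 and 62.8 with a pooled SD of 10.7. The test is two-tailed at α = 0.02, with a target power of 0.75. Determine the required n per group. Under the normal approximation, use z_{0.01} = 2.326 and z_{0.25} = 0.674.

Cohen's d = |M₁ − M₂| / SD_pooled = |74.1 − 62.8| / 10.7 = 11.3 / 10.7 = 1.056.
For two independent groups with equal n: n = 2·((z_{α/2} + z_β) / d)².
z_{α/2} + z_β = 2.326 + 0.674 = 3.000.
n = 2 × (3.000 / 1.056)² = 2 × 2.841² = 2 × 8.07 = 16.1.
Round up to the next whole participant.

n = 17 per group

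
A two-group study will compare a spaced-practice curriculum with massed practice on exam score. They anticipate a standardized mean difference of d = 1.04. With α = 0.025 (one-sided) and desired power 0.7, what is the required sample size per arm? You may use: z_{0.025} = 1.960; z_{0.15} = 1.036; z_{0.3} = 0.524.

n = 12 per group

For two independent groups with equal n: n = 2·((z_{α} + z_β) / d)².
z_{α} + z_β = 1.960 + 0.524 = 2.484.
n = 2 × (2.484 / 1.04)² = 2 × 2.388² = 2 × 5.70 = 11.4.
Round up to the next whole participant.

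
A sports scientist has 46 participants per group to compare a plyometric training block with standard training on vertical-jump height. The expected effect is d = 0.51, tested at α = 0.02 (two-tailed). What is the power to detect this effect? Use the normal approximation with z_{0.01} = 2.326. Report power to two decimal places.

power ≈ 0.55

For two equal groups, power = Φ(d·√(n/2) − z_{α/2}).
d·√(n/2) = 0.51 × √(46/2) = 0.51 × 4.796 = 2.446.
z_β = 2.446 − 2.326 = 0.120.
Power = Φ(0.120) = 0.548.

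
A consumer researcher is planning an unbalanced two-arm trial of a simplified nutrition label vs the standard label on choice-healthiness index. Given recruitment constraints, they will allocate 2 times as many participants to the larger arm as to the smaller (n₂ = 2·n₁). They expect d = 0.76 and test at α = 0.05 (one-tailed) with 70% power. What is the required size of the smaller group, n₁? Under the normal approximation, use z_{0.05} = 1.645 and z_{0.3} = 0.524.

n₁ = 13

With allocation ratio k = n₂/n₁ = 2, Var(x̄₁−x̄₂) = σ²(1/n₁ + 1/(k·n₁)) = σ²·(k+1)/(k·n₁).
So n₁ = (1 + 1/k)·((z_{α} + z_β)/d)² = 1.500 × (2.169/0.76)².
n₁ = 1.500 × 8.15 = 12.2.
Round up: n₁ = 13, giving n₂ = 2 × 13 = 26.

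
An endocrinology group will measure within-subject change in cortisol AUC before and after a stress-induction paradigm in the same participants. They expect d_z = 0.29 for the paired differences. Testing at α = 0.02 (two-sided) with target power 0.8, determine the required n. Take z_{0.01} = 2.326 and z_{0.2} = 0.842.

For a paired (one-sample on differences) test: n = ((z_{α/2} + z_β) / d)².
z_{α/2} + z_β = 2.326 + 0.842 = 3.168.
n = (3.168 / 0.29)² = 10.924² = 119.34.
Round up.

n = 120 pairs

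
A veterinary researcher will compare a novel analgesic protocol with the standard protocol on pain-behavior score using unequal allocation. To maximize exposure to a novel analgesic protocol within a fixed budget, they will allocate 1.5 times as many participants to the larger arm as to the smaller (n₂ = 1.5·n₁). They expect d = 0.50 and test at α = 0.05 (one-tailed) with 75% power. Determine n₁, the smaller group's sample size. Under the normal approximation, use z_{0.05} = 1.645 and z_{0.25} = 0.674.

With allocation ratio k = n₂/n₁ = 1.5, Var(x̄₁−x̄₂) = σ²(1/n₁ + 1/(k·n₁)) = σ²·(k+1)/(k·n₁).
So n₁ = (1 + 1/k)·((z_{α} + z_β)/d)² = 1.667 × (2.319/0.50)².
n₁ = 1.667 × 21.51 = 35.9.
Round up: n₁ = 36, giving n₂ = 1.5 × 36 = 54.

n₁ = 36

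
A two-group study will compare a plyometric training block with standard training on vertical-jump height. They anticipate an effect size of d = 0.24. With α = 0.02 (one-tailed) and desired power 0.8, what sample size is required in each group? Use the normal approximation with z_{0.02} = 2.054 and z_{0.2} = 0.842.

For two independent groups with equal n: n = 2·((z_{α} + z_β) / d)².
z_{α} + z_β = 2.054 + 0.842 = 2.896.
n = 2 × (2.896 / 0.24)² = 2 × 12.067² = 2 × 145.60 = 291.2.
Round up to the next whole participant.

n = 292 per group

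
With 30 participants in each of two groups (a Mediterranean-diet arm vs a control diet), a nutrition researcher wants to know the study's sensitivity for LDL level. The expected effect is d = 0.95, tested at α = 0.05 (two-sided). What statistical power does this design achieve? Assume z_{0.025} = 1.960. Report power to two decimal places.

power ≈ 0.96

For two equal groups, power = Φ(d·√(n/2) − z_{α/2}).
d·√(n/2) = 0.95 × √(30/2) = 0.95 × 3.873 = 3.679.
z_β = 3.679 − 1.960 = 1.719.
Power = Φ(1.719) = 0.957.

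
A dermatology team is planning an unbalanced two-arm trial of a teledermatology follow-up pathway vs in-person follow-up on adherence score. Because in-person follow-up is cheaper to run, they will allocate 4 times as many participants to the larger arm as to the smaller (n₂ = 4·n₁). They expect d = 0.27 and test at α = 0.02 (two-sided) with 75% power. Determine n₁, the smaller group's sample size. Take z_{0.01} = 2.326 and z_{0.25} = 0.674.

n₁ = 155

With allocation ratio k = n₂/n₁ = 4, Var(x̄₁−x̄₂) = σ²(1/n₁ + 1/(k·n₁)) = σ²·(k+1)/(k·n₁).
So n₁ = (1 + 1/k)·((z_{α/2} + z_β)/d)² = 1.250 × (3.000/0.27)².
n₁ = 1.250 × 123.46 = 154.3.
Round up: n₁ = 155, giving n₂ = 4 × 155 = 620.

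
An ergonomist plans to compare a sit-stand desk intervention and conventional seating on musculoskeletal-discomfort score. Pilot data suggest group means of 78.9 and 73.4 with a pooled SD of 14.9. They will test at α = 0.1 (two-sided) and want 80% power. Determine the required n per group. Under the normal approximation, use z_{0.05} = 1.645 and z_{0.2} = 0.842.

Cohen's d = |M₁ − M₂| / SD_pooled = |78.9 − 73.4| / 14.9 = 5.5 / 14.9 = 0.369.
For two independent groups with equal n: n = 2·((z_{α/2} + z_β) / d)².
z_{α/2} + z_β = 1.645 + 0.842 = 2.487.
n = 2 × (2.487 / 0.369)² = 2 × 6.740² = 2 × 45.43 = 90.9.
Round up to the next whole participant.

n = 91 per group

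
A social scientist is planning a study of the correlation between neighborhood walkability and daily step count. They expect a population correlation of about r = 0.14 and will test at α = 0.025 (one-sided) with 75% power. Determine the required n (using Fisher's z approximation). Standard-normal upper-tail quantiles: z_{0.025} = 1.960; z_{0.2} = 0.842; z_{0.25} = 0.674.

Fisher's z: C = ½·ln((1+r)/(1−r)) = ½·ln(1.3256) = 0.1409.
n = ((z_{α} + z_β)/C)² + 3.
(1.960 + 0.674) / 0.1409 = 2.634 / 0.1409 = 18.694.
n = 18.694² + 3 = 349.47 + 3 = 352.5.
Round up.

n = 353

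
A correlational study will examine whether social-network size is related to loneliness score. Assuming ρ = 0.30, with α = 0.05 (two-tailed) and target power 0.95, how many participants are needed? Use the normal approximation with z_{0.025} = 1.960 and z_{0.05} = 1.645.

Fisher's z: C = ½·ln((1+r)/(1−r)) = ½·ln(1.8571) = 0.3095.
n = ((z_{α/2} + z_β)/C)² + 3.
(1.960 + 1.645) / 0.3095 = 3.605 / 0.3095 = 11.648.
n = 11.648² + 3 = 135.67 + 3 = 138.7.
Round up.

n = 139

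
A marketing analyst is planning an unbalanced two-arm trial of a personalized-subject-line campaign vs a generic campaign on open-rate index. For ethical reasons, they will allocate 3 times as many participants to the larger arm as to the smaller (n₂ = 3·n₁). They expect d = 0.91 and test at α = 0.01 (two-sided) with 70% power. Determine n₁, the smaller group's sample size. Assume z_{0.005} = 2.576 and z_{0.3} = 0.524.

n₁ = 16

With allocation ratio k = n₂/n₁ = 3, Var(x̄₁−x̄₂) = σ²(1/n₁ + 1/(k·n₁)) = σ²·(k+1)/(k·n₁).
So n₁ = (1 + 1/k)·((z_{α/2} + z_β)/d)² = 1.333 × (3.100/0.91)².
n₁ = 1.333 × 11.60 = 15.5.
Round up: n₁ = 16, giving n₂ = 3 × 16 = 48.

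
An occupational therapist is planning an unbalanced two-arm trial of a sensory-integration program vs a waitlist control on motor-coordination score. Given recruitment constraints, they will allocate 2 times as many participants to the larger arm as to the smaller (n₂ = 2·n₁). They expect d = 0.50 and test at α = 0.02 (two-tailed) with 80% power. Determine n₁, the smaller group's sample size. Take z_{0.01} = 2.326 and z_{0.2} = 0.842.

With allocation ratio k = n₂/n₁ = 2, Var(x̄₁−x̄₂) = σ²(1/n₁ + 1/(k·n₁)) = σ²·(k+1)/(k·n₁).
So n₁ = (1 + 1/k)·((z_{α/2} + z_β)/d)² = 1.500 × (3.168/0.50)².
n₁ = 1.500 × 40.14 = 60.2.
Round up: n₁ = 61, giving n₂ = 2 × 61 = 122.

n₁ = 61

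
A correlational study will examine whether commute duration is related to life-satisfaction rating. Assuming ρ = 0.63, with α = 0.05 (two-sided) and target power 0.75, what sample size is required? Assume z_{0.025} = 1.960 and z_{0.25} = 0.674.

n = 16

Fisher's z: C = ½·ln((1+r)/(1−r)) = ½·ln(4.4054) = 0.7414.
n = ((z_{α/2} + z_β)/C)² + 3.
(1.960 + 0.674) / 0.7414 = 2.634 / 0.7414 = 3.553.
n = 3.553² + 3 = 12.62 + 3 = 15.6.
Round up.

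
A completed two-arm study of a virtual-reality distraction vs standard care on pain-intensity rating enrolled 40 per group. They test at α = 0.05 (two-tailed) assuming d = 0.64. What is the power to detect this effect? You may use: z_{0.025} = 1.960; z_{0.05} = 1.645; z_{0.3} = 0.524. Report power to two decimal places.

power ≈ 0.82

For two equal groups, power = Φ(d·√(n/2) − z_{α/2}).
d·√(n/2) = 0.64 × √(40/2) = 0.64 × 4.472 = 2.862.
z_β = 2.862 − 1.960 = 0.902.
Power = Φ(0.902) = 0.817.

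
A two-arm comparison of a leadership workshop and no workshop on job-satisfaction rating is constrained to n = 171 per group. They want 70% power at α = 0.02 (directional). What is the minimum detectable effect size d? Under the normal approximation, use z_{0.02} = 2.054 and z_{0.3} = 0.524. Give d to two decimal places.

d_min ≈ 0.28

For two independent groups of n = 171 each: d_min = (z_{α} + z_β)·√(2/n).
z-sum = 2.054 + 0.524 = 2.578.
d_min = 2.578 × √(2/171) = 2.578 × 0.1081 = 0.279.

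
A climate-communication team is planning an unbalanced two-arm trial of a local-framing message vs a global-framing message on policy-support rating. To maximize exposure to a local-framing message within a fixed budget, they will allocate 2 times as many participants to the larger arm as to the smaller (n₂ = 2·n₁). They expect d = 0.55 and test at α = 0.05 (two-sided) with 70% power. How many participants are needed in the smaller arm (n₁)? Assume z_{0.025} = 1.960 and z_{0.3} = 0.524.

n₁ = 31

With allocation ratio k = n₂/n₁ = 2, Var(x̄₁−x̄₂) = σ²(1/n₁ + 1/(k·n₁)) = σ²·(k+1)/(k·n₁).
So n₁ = (1 + 1/k)·((z_{α/2} + z_β)/d)² = 1.500 × (2.484/0.55)².
n₁ = 1.500 × 20.40 = 30.6.
Round up: n₁ = 31, giving n₂ = 2 × 31 = 62.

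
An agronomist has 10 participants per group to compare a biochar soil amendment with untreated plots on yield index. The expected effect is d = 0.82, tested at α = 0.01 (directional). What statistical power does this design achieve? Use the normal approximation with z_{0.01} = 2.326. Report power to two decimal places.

power ≈ 0.31

For two equal groups, power = Φ(d·√(n/2) − z_{α}).
d·√(n/2) = 0.82 × √(10/2) = 0.82 × 2.236 = 1.834.
z_β = 1.834 − 2.326 = -0.492.
Power = Φ(-0.492) = 0.311.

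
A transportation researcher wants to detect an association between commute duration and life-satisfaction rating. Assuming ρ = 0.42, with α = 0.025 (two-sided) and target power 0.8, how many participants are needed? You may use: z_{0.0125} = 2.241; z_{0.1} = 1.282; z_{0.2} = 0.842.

n = 51

Fisher's z: C = ½·ln((1+r)/(1−r)) = ½·ln(2.4483) = 0.4477.
n = ((z_{α/2} + z_β)/C)² + 3.
(2.241 + 0.842) / 0.4477 = 3.083 / 0.4477 = 6.886.
n = 6.886² + 3 = 47.42 + 3 = 50.4.
Round up.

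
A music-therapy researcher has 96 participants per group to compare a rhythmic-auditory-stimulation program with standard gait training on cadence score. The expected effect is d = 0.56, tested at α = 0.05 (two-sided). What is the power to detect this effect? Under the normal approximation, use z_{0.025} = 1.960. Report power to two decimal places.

For two equal groups, power = Φ(d·√(n/2) − z_{α/2}).
d·√(n/2) = 0.56 × √(96/2) = 0.56 × 6.928 = 3.880.
z_β = 3.880 − 1.960 = 1.920.
Power = Φ(1.920) = 0.973.

power ≈ 0.97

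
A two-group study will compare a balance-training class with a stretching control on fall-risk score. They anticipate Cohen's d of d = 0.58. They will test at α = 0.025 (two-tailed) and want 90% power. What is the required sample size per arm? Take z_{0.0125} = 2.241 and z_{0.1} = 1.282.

n = 74 per group

For two independent groups with equal n: n = 2·((z_{α/2} + z_β) / d)².
z_{α/2} + z_β = 2.241 + 1.282 = 3.523.
n = 2 × (3.523 / 0.58)² = 2 × 6.074² = 2 × 36.90 = 73.8.
Round up to the next whole participant.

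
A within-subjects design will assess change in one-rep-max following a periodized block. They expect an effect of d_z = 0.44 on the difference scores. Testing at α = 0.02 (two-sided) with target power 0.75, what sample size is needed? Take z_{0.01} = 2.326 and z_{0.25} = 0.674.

For a paired (one-sample on differences) test: n = ((z_{α/2} + z_β) / d)².
z_{α/2} + z_β = 2.326 + 0.674 = 3.000.
n = (3.000 / 0.44)² = 6.818² = 46.49.
Round up.

n = 47 pairs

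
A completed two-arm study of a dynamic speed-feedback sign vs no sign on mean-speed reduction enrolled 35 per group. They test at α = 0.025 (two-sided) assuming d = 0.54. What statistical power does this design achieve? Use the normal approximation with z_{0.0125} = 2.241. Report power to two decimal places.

For two equal groups, power = Φ(d·√(n/2) − z_{α/2}).
d·√(n/2) = 0.54 × √(35/2) = 0.54 × 4.183 = 2.259.
z_β = 2.259 − 2.241 = 0.018.
Power = Φ(0.018) = 0.507.

power ≈ 0.51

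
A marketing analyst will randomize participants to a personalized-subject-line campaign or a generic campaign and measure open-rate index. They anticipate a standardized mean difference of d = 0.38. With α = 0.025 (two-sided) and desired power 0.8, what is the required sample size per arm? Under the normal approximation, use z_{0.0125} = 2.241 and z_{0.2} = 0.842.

For two independent groups with equal n: n = 2·((z_{α/2} + z_β) / d)².
z_{α/2} + z_β = 2.241 + 0.842 = 3.083.
n = 2 × (3.083 / 0.38)² = 2 × 8.113² = 2 × 65.82 = 131.6.
Round up to the next whole participant.

n = 132 per group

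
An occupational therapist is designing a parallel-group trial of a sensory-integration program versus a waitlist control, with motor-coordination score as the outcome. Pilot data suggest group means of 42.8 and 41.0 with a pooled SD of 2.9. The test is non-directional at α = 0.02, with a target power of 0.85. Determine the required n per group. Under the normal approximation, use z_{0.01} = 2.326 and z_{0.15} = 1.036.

Cohen's d = |M₁ − M₂| / SD_pooled = |42.8 − 41.0| / 2.9 = 1.8 / 2.9 = 0.621.
For two independent groups with equal n: n = 2·((z_{α/2} + z_β) / d)².
z_{α/2} + z_β = 2.326 + 1.036 = 3.362.
n = 2 × (3.362 / 0.621)² = 2 × 5.414² = 2 × 29.31 = 58.6.
Round up to the next whole participant.

n = 59 per group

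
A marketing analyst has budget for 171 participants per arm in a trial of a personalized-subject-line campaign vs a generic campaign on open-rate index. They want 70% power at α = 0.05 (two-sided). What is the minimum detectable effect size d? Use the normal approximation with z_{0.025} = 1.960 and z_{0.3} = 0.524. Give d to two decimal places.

For two independent groups of n = 171 each: d_min = (z_{α/2} + z_β)·√(2/n).
z-sum = 1.960 + 0.524 = 2.484.
d_min = 2.484 × √(2/171) = 2.484 × 0.1081 = 0.269.

d_min ≈ 0.27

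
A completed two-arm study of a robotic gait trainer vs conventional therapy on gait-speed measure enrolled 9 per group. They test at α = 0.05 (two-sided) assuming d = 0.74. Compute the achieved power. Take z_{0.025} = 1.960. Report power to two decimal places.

For two equal groups, power = Φ(d·√(n/2) − z_{α/2}).
d·√(n/2) = 0.74 × √(9/2) = 0.74 × 2.121 = 1.570.
z_β = 1.570 − 1.960 = -0.390.
Power = Φ(-0.390) = 0.348.

power ≈ 0.35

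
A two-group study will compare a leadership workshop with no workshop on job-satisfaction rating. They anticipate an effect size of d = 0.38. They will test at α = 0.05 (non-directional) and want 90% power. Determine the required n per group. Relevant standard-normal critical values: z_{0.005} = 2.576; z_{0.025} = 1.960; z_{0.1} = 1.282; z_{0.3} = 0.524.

n = 146 per group

For two independent groups with equal n: n = 2·((z_{α/2} + z_β) / d)².
z_{α/2} + z_β = 1.960 + 1.282 = 3.242.
n = 2 × (3.242 / 0.38)² = 2 × 8.532² = 2 × 72.79 = 145.6.
Round up to the next whole participant.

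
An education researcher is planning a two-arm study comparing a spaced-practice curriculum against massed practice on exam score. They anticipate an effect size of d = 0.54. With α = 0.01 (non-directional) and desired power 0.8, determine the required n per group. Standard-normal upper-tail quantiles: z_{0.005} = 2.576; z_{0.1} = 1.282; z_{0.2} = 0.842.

n = 81 per group

For two independent groups with equal n: n = 2·((z_{α/2} + z_β) / d)².
z_{α/2} + z_β = 2.576 + 0.842 = 3.418.
n = 2 × (3.418 / 0.54)² = 2 × 6.330² = 2 × 40.06 = 80.1.
Round up to the next whole participant.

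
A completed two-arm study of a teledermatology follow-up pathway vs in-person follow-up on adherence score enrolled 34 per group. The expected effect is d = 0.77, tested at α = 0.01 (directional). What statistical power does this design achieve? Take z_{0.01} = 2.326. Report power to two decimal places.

power ≈ 0.80

For two equal groups, power = Φ(d·√(n/2) − z_{α}).
d·√(n/2) = 0.77 × √(34/2) = 0.77 × 4.123 = 3.175.
z_β = 3.175 − 2.326 = 0.849.
Power = Φ(0.849) = 0.802.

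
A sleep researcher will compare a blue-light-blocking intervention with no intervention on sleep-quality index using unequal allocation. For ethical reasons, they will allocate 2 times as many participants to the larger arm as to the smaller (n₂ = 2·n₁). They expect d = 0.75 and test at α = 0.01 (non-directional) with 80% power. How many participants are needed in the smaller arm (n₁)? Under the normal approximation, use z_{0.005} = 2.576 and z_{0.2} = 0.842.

With allocation ratio k = n₂/n₁ = 2, Var(x̄₁−x̄₂) = σ²(1/n₁ + 1/(k·n₁)) = σ²·(k+1)/(k·n₁).
So n₁ = (1 + 1/k)·((z_{α/2} + z_β)/d)² = 1.500 × (3.418/0.75)².
n₁ = 1.500 × 20.77 = 31.2.
Round up: n₁ = 32, giving n₂ = 2 × 32 = 64.

n₁ = 32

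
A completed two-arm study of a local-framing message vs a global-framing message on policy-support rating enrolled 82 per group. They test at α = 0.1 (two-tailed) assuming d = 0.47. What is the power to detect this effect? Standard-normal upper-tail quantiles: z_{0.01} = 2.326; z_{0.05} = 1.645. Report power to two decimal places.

For two equal groups, power = Φ(d·√(n/2) − z_{α/2}).
d·√(n/2) = 0.47 × √(82/2) = 0.47 × 6.403 = 3.009.
z_β = 3.009 − 1.645 = 1.364.
Power = Φ(1.364) = 0.914.

power ≈ 0.91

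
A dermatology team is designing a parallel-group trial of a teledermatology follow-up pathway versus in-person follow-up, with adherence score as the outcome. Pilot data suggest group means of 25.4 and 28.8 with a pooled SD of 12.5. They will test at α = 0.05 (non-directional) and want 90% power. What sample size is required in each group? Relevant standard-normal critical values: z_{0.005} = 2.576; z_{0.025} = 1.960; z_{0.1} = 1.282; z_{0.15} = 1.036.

n = 285 per group

Cohen's d = |M₁ − M₂| / SD_pooled = |25.4 − 28.8| / 12.5 = 3.4 / 12.5 = 0.272.
For two independent groups with equal n: n = 2·((z_{α/2} + z_β) / d)².
z_{α/2} + z_β = 1.960 + 1.282 = 3.242.
n = 2 × (3.242 / 0.272)² = 2 × 11.919² = 2 × 142.07 = 284.1.
Round up to the next whole participant.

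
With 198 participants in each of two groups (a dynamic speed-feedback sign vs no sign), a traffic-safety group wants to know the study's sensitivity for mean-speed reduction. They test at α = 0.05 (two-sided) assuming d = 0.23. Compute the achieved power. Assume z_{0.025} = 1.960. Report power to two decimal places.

For two equal groups, power = Φ(d·√(n/2) − z_{α/2}).
d·√(n/2) = 0.23 × √(198/2) = 0.23 × 9.950 = 2.288.
z_β = 2.288 − 1.960 = 0.328.
Power = Φ(0.328) = 0.629.

power ≈ 0.63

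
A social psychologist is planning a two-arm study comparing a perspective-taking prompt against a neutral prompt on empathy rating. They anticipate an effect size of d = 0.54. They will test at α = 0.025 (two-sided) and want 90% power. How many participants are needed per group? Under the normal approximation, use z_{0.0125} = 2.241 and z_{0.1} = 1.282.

n = 86 per group

For two independent groups with equal n: n = 2·((z_{α/2} + z_β) / d)².
z_{α/2} + z_β = 2.241 + 1.282 = 3.523.
n = 2 × (3.523 / 0.54)² = 2 × 6.524² = 2 × 42.56 = 85.1.
Round up to the next whole participant.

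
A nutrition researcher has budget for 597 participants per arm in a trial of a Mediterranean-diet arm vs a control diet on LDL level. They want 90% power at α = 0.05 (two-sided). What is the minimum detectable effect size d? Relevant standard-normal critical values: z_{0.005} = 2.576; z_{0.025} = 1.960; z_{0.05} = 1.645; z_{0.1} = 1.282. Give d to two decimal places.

d_min ≈ 0.19

For two independent groups of n = 597 each: d_min = (z_{α/2} + z_β)·√(2/n).
z-sum = 1.960 + 1.282 = 3.242.
d_min = 3.242 × √(2/597) = 3.242 × 0.0579 = 0.188.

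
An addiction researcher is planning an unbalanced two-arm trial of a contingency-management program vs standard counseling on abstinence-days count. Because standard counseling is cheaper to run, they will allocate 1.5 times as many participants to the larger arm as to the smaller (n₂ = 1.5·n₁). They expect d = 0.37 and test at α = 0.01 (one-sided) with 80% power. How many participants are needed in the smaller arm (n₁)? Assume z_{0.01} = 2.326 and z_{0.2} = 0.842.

With allocation ratio k = n₂/n₁ = 1.5, Var(x̄₁−x̄₂) = σ²(1/n₁ + 1/(k·n₁)) = σ²·(k+1)/(k·n₁).
So n₁ = (1 + 1/k)·((z_{α} + z_β)/d)² = 1.667 × (3.168/0.37)².
n₁ = 1.667 × 73.31 = 122.2.
Round up: n₁ = 123, giving n₂ = ⌈1.5 × 123⌉ = ⌈184.5⌉ = 185.

n₁ = 123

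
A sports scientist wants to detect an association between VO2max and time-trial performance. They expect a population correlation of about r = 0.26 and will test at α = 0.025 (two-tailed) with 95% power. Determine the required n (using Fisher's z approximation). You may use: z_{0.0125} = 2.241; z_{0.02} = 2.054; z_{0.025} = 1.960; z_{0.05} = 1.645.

n = 217

Fisher's z: C = ½·ln((1+r)/(1−r)) = ½·ln(1.7027) = 0.2661.
n = ((z_{α/2} + z_β)/C)² + 3.
(2.241 + 1.645) / 0.2661 = 3.886 / 0.2661 = 14.604.
n = 14.604² + 3 = 213.26 + 3 = 216.3.
Round up.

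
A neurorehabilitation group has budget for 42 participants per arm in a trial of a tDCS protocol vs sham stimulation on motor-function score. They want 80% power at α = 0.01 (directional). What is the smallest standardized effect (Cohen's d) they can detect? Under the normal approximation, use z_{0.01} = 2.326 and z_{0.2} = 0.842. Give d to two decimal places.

d_min ≈ 0.69

For two independent groups of n = 42 each: d_min = (z_{α} + z_β)·√(2/n).
z-sum = 2.326 + 0.842 = 3.168.
d_min = 3.168 × √(2/42) = 3.168 × 0.2182 = 0.691.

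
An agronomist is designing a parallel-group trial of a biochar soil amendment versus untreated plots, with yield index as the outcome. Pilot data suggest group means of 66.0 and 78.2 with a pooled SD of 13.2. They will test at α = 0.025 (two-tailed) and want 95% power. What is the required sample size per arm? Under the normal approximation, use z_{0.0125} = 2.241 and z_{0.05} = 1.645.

Cohen's d = |M₁ − M₂| / SD_pooled = |66.0 − 78.2| / 13.2 = 12.2 / 13.2 = 0.924.
For two independent groups with equal n: n = 2·((z_{α/2} + z_β) / d)².
z_{α/2} + z_β = 2.241 + 1.645 = 3.886.
n = 2 × (3.886 / 0.924)² = 2 × 4.206² = 2 × 17.69 = 35.4.
Round up to the next whole participant.

n = 36 per group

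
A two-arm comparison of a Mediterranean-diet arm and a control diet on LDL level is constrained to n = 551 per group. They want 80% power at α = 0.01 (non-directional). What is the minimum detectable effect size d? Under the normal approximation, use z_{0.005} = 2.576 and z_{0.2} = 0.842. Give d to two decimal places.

d_min ≈ 0.21

For two independent groups of n = 551 each: d_min = (z_{α/2} + z_β)·√(2/n).
z-sum = 2.576 + 0.842 = 3.418.
d_min = 3.418 × √(2/551) = 3.418 × 0.0602 = 0.206.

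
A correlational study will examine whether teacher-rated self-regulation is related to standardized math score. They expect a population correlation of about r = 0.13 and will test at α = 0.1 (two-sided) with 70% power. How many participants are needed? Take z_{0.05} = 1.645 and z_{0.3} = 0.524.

n = 279

Fisher's z: C = ½·ln((1+r)/(1−r)) = ½·ln(1.2989) = 0.1307.
n = ((z_{α/2} + z_β)/C)² + 3.
(1.645 + 0.524) / 0.1307 = 2.169 / 0.1307 = 16.595.
n = 16.595² + 3 = 275.40 + 3 = 278.4.
Round up.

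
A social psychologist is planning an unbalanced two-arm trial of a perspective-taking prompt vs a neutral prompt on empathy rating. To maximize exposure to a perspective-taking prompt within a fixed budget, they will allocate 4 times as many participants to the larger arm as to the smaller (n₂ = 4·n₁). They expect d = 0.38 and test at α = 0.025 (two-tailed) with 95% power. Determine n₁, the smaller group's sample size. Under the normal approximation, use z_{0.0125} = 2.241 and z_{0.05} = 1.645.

n₁ = 131

With allocation ratio k = n₂/n₁ = 4, Var(x̄₁−x̄₂) = σ²(1/n₁ + 1/(k·n₁)) = σ²·(k+1)/(k·n₁).
So n₁ = (1 + 1/k)·((z_{α/2} + z_β)/d)² = 1.250 × (3.886/0.38)².
n₁ = 1.250 × 104.58 = 130.7.
Round up: n₁ = 131, giving n₂ = 4 × 131 = 524.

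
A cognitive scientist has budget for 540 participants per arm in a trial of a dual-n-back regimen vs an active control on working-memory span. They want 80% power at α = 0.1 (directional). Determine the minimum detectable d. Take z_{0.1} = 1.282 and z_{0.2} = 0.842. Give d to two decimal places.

d_min ≈ 0.13

For two independent groups of n = 540 each: d_min = (z_{α} + z_β)·√(2/n).
z-sum = 1.282 + 0.842 = 2.124.
d_min = 2.124 × √(2/540) = 2.124 × 0.0609 = 0.129.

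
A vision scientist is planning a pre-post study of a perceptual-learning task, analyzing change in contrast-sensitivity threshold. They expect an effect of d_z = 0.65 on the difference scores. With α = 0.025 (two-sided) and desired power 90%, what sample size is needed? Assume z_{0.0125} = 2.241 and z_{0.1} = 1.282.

n = 30 pairs

For a paired (one-sample on differences) test: n = ((z_{α/2} + z_β) / d)².
z_{α/2} + z_β = 2.241 + 1.282 = 3.523.
n = (3.523 / 0.65)² = 5.420² = 29.38.
Round up.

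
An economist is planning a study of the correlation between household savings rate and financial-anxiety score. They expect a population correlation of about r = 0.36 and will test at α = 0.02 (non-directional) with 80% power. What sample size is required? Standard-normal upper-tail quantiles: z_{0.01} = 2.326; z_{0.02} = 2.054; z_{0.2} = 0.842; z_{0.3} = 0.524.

n = 74

Fisher's z: C = ½·ln((1+r)/(1−r)) = ½·ln(2.1250) = 0.3769.
n = ((z_{α/2} + z_β)/C)² + 3.
(2.326 + 0.842) / 0.3769 = 3.168 / 0.3769 = 8.405.
n = 8.405² + 3 = 70.65 + 3 = 73.7.
Round up.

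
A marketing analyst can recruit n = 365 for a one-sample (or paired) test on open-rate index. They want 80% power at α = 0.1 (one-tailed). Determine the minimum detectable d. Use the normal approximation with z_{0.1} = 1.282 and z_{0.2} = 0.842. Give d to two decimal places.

For a single sample (or paired design) of n = 365: d_min = (z_{α} + z_β)/√n.
z-sum = 1.282 + 0.842 = 2.124.
d_min = 2.124 / √365 = 2.124 / 19.105 = 0.111.

d_min ≈ 0.11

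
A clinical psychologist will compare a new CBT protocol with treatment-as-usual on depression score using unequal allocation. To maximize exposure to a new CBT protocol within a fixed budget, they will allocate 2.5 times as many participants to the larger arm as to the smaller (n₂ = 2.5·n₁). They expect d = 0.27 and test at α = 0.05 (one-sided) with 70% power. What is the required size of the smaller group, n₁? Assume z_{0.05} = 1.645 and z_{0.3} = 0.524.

With allocation ratio k = n₂/n₁ = 2.5, Var(x̄₁−x̄₂) = σ²(1/n₁ + 1/(k·n₁)) = σ²·(k+1)/(k·n₁).
So n₁ = (1 + 1/k)·((z_{α} + z_β)/d)² = 1.400 × (2.169/0.27)².
n₁ = 1.400 × 64.53 = 90.3.
Round up: n₁ = 91, giving n₂ = ⌈2.5 × 91⌉ = ⌈227.5⌉ = 228.

n₁ = 91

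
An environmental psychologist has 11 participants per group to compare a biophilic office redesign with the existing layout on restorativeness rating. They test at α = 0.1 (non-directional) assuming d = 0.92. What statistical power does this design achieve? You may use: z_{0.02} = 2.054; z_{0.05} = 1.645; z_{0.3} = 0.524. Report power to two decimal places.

power ≈ 0.70

For two equal groups, power = Φ(d·√(n/2) − z_{α/2}).
d·√(n/2) = 0.92 × √(11/2) = 0.92 × 2.345 = 2.158.
z_β = 2.158 − 1.645 = 0.513.
Power = Φ(0.513) = 0.696.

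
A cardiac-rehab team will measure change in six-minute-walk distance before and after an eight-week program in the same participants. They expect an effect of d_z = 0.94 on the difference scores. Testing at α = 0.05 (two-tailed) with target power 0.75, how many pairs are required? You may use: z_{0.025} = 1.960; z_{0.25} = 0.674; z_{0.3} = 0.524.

For a paired (one-sample on differences) test: n = ((z_{α/2} + z_β) / d)².
z_{α/2} + z_β = 1.960 + 0.674 = 2.634.
n = (2.634 / 0.94)² = 2.802² = 7.85.
Round up.

n = 8 pairs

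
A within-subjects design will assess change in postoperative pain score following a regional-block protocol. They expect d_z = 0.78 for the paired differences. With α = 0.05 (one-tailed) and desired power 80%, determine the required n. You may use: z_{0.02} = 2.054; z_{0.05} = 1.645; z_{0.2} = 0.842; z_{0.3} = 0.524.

n = 11 pairs

For a paired (one-sample on differences) test: n = ((z_{α} + z_β) / d)².
z_{α} + z_β = 1.645 + 0.842 = 2.487.
n = (2.487 / 0.78)² = 3.188² = 10.17.
Round up.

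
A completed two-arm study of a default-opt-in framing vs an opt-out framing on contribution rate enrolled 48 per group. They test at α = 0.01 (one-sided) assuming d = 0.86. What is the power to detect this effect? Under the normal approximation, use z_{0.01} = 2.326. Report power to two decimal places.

power ≈ 0.97

For two equal groups, power = Φ(d·√(n/2) − z_{α}).
d·√(n/2) = 0.86 × √(48/2) = 0.86 × 4.899 = 4.213.
z_β = 4.213 − 2.326 = 1.887.
Power = Φ(1.887) = 0.970.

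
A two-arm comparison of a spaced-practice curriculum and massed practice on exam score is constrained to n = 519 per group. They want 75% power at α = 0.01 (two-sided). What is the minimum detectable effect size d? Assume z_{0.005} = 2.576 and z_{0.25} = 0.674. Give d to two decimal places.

For two independent groups of n = 519 each: d_min = (z_{α/2} + z_β)·√(2/n).
z-sum = 2.576 + 0.674 = 3.250.
d_min = 3.250 × √(2/519) = 3.250 × 0.0621 = 0.202.

d_min ≈ 0.20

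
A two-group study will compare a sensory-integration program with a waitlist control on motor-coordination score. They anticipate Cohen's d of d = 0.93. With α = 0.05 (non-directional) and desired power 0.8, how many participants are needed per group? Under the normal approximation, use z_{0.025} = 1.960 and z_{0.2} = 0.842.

For two independent groups with equal n: n = 2·((z_{α/2} + z_β) / d)².
z_{α/2} + z_β = 1.960 + 0.842 = 2.802.
n = 2 × (2.802 / 0.93)² = 2 × 3.013² = 2 × 9.08 = 18.2.
Round up to the next whole participant.

n = 19 per group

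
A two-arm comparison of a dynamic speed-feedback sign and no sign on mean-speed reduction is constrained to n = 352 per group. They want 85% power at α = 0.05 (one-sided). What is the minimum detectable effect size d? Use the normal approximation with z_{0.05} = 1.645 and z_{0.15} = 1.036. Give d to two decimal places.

d_min ≈ 0.20

For two independent groups of n = 352 each: d_min = (z_{α} + z_β)·√(2/n).
z-sum = 1.645 + 1.036 = 2.681.
d_min = 2.681 × √(2/352) = 2.681 × 0.0754 = 0.202.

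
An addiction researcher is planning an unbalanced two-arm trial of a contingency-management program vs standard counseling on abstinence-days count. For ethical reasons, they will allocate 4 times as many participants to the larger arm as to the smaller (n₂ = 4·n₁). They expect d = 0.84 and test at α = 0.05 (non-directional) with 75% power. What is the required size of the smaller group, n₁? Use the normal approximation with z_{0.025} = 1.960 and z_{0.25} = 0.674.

n₁ = 13

With allocation ratio k = n₂/n₁ = 4, Var(x̄₁−x̄₂) = σ²(1/n₁ + 1/(k·n₁)) = σ²·(k+1)/(k·n₁).
So n₁ = (1 + 1/k)·((z_{α/2} + z_β)/d)² = 1.250 × (2.634/0.84)².
n₁ = 1.250 × 9.83 = 12.3.
Round up: n₁ = 13, giving n₂ = 4 × 13 = 52.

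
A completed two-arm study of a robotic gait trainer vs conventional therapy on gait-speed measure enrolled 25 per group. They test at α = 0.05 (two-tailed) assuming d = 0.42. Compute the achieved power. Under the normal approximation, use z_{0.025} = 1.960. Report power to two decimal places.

For two equal groups, power = Φ(d·√(n/2) − z_{α/2}).
d·√(n/2) = 0.42 × √(25/2) = 0.42 × 3.536 = 1.485.
z_β = 1.485 − 1.960 = -0.475.
Power = Φ(-0.475) = 0.317.

power ≈ 0.32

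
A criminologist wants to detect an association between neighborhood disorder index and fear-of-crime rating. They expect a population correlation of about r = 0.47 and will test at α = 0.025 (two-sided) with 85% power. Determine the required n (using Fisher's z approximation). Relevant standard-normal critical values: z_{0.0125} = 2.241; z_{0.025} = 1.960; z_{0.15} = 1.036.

Fisher's z: C = ½·ln((1+r)/(1−r)) = ½·ln(2.7736) = 0.5101.
n = ((z_{α/2} + z_β)/C)² + 3.
(2.241 + 1.036) / 0.5101 = 3.277 / 0.5101 = 6.424.
n = 6.424² + 3 = 41.27 + 3 = 44.3.
Round up.

n = 45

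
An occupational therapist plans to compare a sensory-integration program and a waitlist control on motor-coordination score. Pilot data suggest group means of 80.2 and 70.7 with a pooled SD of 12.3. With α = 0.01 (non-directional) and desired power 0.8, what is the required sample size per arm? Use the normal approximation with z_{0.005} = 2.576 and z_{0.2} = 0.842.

n = 40 per group

Cohen's d = |M₁ − M₂| / SD_pooled = |80.2 − 70.7| / 12.3 = 9.5 / 12.3 = 0.772.
For two independent groups with equal n: n = 2·((z_{α/2} + z_β) / d)².
z_{α/2} + z_β = 2.576 + 0.842 = 3.418.
n = 2 × (3.418 / 0.772)² = 2 × 4.427² = 2 × 19.60 = 39.2.
Round up to the next whole participant.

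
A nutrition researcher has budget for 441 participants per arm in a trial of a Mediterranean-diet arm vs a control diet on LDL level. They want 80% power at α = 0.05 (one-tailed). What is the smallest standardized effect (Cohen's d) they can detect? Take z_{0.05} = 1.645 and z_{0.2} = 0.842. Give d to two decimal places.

d_min ≈ 0.17

For two independent groups of n = 441 each: d_min = (z_{α} + z_β)·√(2/n).
z-sum = 1.645 + 0.842 = 2.487.
d_min = 2.487 × √(2/441) = 2.487 × 0.0673 = 0.167.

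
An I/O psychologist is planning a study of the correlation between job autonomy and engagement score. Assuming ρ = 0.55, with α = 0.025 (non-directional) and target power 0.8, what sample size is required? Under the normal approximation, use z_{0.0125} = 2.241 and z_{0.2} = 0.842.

n = 28

Fisher's z: C = ½·ln((1+r)/(1−r)) = ½·ln(3.4444) = 0.6184.
n = ((z_{α/2} + z_β)/C)² + 3.
(2.241 + 0.842) / 0.6184 = 3.083 / 0.6184 = 4.985.
n = 4.985² + 3 = 24.85 + 3 = 27.9.
Round up.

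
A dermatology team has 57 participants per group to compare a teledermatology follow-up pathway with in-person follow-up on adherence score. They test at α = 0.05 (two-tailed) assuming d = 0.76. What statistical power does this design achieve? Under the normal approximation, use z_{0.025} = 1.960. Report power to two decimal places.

For two equal groups, power = Φ(d·√(n/2) − z_{α/2}).
d·√(n/2) = 0.76 × √(57/2) = 0.76 × 5.339 = 4.057.
z_β = 4.057 − 1.960 = 2.097.
Power = Φ(2.097) = 0.982.

power ≈ 0.98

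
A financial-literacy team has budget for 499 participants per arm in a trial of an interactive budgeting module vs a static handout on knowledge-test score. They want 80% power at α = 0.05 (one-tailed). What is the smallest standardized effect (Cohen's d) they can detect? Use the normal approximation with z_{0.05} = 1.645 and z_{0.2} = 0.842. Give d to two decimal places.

For two independent groups of n = 499 each: d_min = (z_{α} + z_β)·√(2/n).
z-sum = 1.645 + 0.842 = 2.487.
d_min = 2.487 × √(2/499) = 2.487 × 0.0633 = 0.157.

d_min ≈ 0.16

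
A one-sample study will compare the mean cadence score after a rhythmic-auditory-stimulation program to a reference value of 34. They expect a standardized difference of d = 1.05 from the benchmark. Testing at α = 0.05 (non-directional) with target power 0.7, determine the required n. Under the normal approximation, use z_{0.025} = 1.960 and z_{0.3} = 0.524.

For a one-sample test: n = ((z_{α/2} + z_β) / d)².
z_{α/2} + z_β = 1.960 + 0.524 = 2.484.
n = (2.484 / 1.05)² = 2.366² = 5.60.
Round up.

n = 6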